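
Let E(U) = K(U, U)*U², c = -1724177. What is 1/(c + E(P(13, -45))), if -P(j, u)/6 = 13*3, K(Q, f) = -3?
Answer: -1/1888445 ≈ -5.2954e-7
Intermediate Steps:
P(j, u) = -234 (P(j, u) = -78*3 = -6*39 = -234)
E(U) = -3*U²
1/(c + E(P(13, -45))) = 1/(-1724177 - 3*(-234)²) = 1/(-1724177 - 3*54756) = 1/(-1724177 - 164268) = 1/(-1888445) = -1/1888445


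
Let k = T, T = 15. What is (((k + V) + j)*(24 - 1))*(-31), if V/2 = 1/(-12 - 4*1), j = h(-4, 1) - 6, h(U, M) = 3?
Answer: -67735/8 ≈ -8466.9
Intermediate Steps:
k = 15
j = -3 (j = 3 - 6 = -3)
V = -1/8 (V = 2/(-12 - 4*1) = 2/(-12 - 4) = 2/(-16) = 2*(-1/16) = -1/8 ≈ -0.12500)
(((k + V) + j)*(24 - 1))*(-31) = (((15 - 1/8) - 3)*(24 - 1))*(-31) = ((119/8 - 3)*23)*(-31) = ((95/8)*23)*(-31) = (2185/8)*(-31) = -67735/8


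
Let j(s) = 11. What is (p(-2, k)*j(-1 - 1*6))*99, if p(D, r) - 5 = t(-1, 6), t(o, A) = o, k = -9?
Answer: 4356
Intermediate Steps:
p(D, r) = 4 (p(D, r) = 5 - 1 = 4)
(p(-2, k)*j(-1 - 1*6))*99 = (4*11)*99 = 44*99 = 4356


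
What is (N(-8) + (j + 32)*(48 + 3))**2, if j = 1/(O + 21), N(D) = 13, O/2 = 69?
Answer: 7604188804/2809 ≈ 2.7071e+6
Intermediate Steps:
O = 138 (O = 2*69 = 138)
j = 1/159 (j = 1/(138 + 21) = 1/159 ≈ 0.0062893)
(N(-8) + (j + 32)*(48 + 3))**2 = (13 + (1/159 + 32)*(48 + 3))**2 = (13 + (5089/159)*51)**2 = (13 + 86513/53)**2 = (87202/53)**2 = 7604188804/2809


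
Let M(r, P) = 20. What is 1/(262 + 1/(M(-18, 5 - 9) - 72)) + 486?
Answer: 6620830/13623 ≈ 486.00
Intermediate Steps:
1/(262 + 1/(M(-18, 5 - 9) - 72)) + 486 = 1/(262 + 1/(20 - 72)) + 486 = 1/(262 + 1/(-52)) + 486 = 1/(262 - 1/52) + 486 = 1/(13623/52) + 486 = 52/13623 + 486 = 6620830/13623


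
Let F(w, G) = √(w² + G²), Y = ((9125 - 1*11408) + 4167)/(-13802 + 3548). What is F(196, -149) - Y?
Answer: 314/1709 + √60617 ≈ 246.39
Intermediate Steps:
Y = -314/1709 (Y = ((9125 - 11408) + 4167)/(-10254) = (-2283 + 4167)*(-1/10254) = 1884*(-1/10254) = -314/1709 ≈ -0.18373)
F(w, G) = √(G² + w²)
F(196, -149) - Y = √((-149)² + 196²) - 1*(-314/1709) = √(22201 + 38416) + 314/1709 = √60617 + 314/1709 = 314/1709 + √60617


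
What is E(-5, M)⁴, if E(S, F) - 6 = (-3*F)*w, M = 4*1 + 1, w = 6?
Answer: 49787136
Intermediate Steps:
M = 5 (M = 4 + 1 = 5)
E(S, F) = 6 - 18*F (E(S, F) = 6 - 3*F*6 = 6 - 18*F)
E(-5, M)⁴ = (6 - 18*5)⁴ = (6 - 90)⁴ = (-84)⁴ = 49787136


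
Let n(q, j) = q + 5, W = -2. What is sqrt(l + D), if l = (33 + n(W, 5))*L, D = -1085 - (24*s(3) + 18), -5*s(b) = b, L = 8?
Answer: I*sqrt(20015)/5 ≈ 28.295*I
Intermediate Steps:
n(q, j) = 5 + q
s(b) = -b/5
D = -5443/5 (D = -1085 - (24*(-1/5*3) + 18) = -1085 - (24*(-3/5) + 18) = -1085 - (-72/5 + 18) = -1085 - 1*18/5 = -1085 - 18/5 = -5443/5 ≈ -1088.6)
l = 288 (l = (33 + (5 - 2))*8 = (33 + 3)*8 = 36*8 = 288)
sqrt(l + D) = sqrt(288 - 5443/5) = sqrt(-4003/5) = I*sqrt(20015)/5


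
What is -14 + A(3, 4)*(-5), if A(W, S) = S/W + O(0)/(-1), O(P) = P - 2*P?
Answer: -62/3 ≈ -20.667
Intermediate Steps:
O(P) = -P
A(W, S) = S/W (A(W, S) = S/W - 1*0/(-1) = S/W + 0*(-1) = S/W + 0 = S/W)
-14 + A(3, 4)*(-5) = -14 + (4/3)*(-5) = -14 - 20/3 = -62/3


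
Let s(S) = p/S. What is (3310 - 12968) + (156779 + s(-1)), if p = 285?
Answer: 146836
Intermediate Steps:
s(S) = 285/S
(3310 - 12968) + (156779 + s(-1)) = (3310 - 12968) + (156779 + 285/(-1)) = -9658 + (156779 + 285*(-1)) = -9658 + (156779 - 285) = -9658 + 156494 = 146836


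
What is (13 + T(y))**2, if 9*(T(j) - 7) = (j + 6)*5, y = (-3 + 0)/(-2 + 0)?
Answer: 21025/36 ≈ 584.03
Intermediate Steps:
y = 3/2 (y = -3/(-2) = -3*(-1/2) = 3/2 ≈ 1.5000)
T(j) = 31/3 + 5*j/9 (T(j) = 7 + ((j + 6)*5)/9 = 7 + ((6 + j)*5)/9 = 7 + (30 + 5*j)/9 = 7 + (10/3 + 5*j/9) = 31/3 + 5*j/9)
(13 + T(y))**2 = (13 + (31/3 + (5/9)*(3/2)))**2 = (13 + (31/3 + 5/6))**2 = (13 + 67/6)**2 = (145/6)**2 = 21025/36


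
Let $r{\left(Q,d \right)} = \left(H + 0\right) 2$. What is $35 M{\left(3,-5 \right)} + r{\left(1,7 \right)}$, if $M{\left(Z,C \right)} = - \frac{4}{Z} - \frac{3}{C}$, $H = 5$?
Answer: $- \frac{47}{3} \approx -15.667$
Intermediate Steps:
$r{\left(Q,d \right)} = 10$ ($r{\left(Q,d \right)} = \left(5 + 0\right) 2 = 5 \cdot 2 = 10$)
$35 M{\left(3,-5 \right)} + r{\left(1,7 \right)} = 35 \left(- \frac{4}{3} - \frac{3}{-5}\right) + 10 = 35 \left(\left(-4\right) \frac{1}{3} - - \frac{3}{5}\right) + 10 = 35 \left(- \frac{4}{3} + \frac{3}{5}\right) + 10 = 35 \left(- \frac{11}{15}\right) + 10 = - \frac{77}{3} + 10 = - \frac{47}{3}$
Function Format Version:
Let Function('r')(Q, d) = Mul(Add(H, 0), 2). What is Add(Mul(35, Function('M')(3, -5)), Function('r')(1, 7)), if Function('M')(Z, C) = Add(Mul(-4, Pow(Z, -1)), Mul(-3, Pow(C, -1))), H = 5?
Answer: Rational(-47, 3) ≈ -15.667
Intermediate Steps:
Function('r')(Q, d) = 10 (Function('r')(Q, d) = Mul(Add(5, 0), 2) = Mul(5, 2) = 10)
Add(Mul(35, Function('M')(3, -5)), Function('r')(1, 7)) = Add(Mul(35, Add(Mul(-4, Pow(3, -1)), Mul(-3, Pow(-5, -1)))), 10) = Add(Mul(35, Add(Mul(-4, Rational(1, 3)), Mul(-3, Rational(-1, 5)))), 10) = Add(Mul(35, Add(Rational(-4, 3), Rational(3, 5))), 10) = Add(Mul(35, Rational(-11, 15)), 10) = Add(Rational(-77, 3), 10) = Rational(-47, 3)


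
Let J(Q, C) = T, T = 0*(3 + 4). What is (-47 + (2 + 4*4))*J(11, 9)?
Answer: 0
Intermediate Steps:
T = 0 (T = 0*7 = 0)
J(Q, C) = 0
(-47 + (2 + 4*4))*J(11, 9) = (-47 + (2 + 4*4))*0 = (-47 + (2 + 16))*0 = (-47 + 18)*0 = -29*0 = 0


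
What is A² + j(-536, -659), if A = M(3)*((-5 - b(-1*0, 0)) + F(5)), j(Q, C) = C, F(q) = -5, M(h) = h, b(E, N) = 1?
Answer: 430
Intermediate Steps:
A = -33 (A = 3*((-5 - 1*1) - 5) = 3*((-5 - 1) - 5) = 3*(-6 - 5) = 3*(-11) = -33)
A² + j(-536, -659) = (-33)² - 659 = 1089 - 659 = 430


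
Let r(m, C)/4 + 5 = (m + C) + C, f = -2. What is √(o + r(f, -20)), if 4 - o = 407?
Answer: I*√591 ≈ 24.31*I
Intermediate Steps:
r(m, C) = -20 + 4*m + 8*C (r(m, C) = -20 + 4*((m + C) + C) = -20 + 4*((C + m) + C) = -20 + 4*(m + 2*C) = -20 + (4*m + 8*C) = -20 + 4*m + 8*C)
o = -403 (o = 4 - 1*407 = 4 - 407 = -403)
√(o + r(f, -20)) = √(-403 + (-20 + 4*(-2) + 8*(-20))) = √(-403 + (-20 - 8 - 160)) = √(-403 - 188) = √(-591) = I*√591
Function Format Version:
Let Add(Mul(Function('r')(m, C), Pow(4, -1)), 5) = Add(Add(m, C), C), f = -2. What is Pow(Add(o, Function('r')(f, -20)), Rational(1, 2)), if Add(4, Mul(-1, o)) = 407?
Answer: Mul(I, Pow(591, Rational(1, 2))) ≈ Mul(24.310, I)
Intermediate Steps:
Function('r')(m, C) = Add(-20, Mul(4, m), Mul(8, C)) (Function('r')(m, C) = Add(-20, Mul(4, Add(Add(m, C), C))) = Add(-20, Mul(4, Add(Add(C, m), C))) = Add(-20, Mul(4, Add(m, Mul(2, C)))) = Add(-20, Add(Mul(4, m), Mul(8, C))) = Add(-20, Mul(4, m), Mul(8, C)))
o = -403 (o = Add(4, Mul(-1, 407)) = Add(4, -407) = -403)
Pow(Add(o, Function('r')(f, -20)), Rational(1, 2)) = Pow(Add(-403, Add(-20, Mul(4, -2), Mul(8, -20))), Rational(1, 2)) = Pow(Add(-403, Add(-20, -8, -160)), Rational(1, 2)) = Pow(Add(-403, -188), Rational(1, 2)) = Pow(-591, Rational(1, 2)) = Mul(I, Pow(591, Rational(1, 2)))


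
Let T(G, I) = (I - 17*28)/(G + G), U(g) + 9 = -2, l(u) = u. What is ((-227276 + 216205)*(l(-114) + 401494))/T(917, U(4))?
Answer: 8149705415320/487 ≈ 1.6735e+10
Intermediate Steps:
U(g) = -11 (U(g) = -9 - 2 = -11)
T(G, I) = (-476 + I)/(2*G) (T(G, I) = (I - 476)/((2*G)) = (-476 + I)*(1/(2*G)) = (-476 + I)/(2*G))
((-227276 + 216205)*(l(-114) + 401494))/T(917, U(4)) = ((-227276 + 216205)*(-114 + 401494))/(((½)*(-476 - 11)/917)) = (-11071*401380)/(((½)*(1/917)*(-487))) = -4443677980/(-487/1834) = -4443677980*(-1834/487) = 8149705415320/487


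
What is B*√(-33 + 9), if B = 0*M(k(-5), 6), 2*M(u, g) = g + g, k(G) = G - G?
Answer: 0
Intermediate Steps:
k(G) = 0
M(u, g) = g (M(u, g) = (g + g)/2 = (2*g)/2 = g)
B = 0 (B = 0*6 = 0)
B*√(-33 + 9) = 0*√(-33 + 9) = 0*√(-24) = 0*(2*I*√6) = 0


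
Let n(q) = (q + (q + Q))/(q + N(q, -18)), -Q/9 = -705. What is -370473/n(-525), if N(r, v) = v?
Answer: 67055613/1765 ≈ 37992.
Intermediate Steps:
Q = 6345 (Q = -9*(-705) = 6345)
n(q) = (6345 + 2*q)/(-18 + q) (n(q) = (q + (q + 6345))/(q - 18) = (q + (6345 + q))/(-18 + q) = (6345 + 2*q)/(-18 + q))
-370473/n(-525) = -370473*(-18 - 525)/(6345 + 2*(-525)) = -370473*(-543/(6345 - 1050)) = -370473/((-1/543*5295)) = -370473/(-1765/181) = -370473*(-181/1765) = 67055613/1765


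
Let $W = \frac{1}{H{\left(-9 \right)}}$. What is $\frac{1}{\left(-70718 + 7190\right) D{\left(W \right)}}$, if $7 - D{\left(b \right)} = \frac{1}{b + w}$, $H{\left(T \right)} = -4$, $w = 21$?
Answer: $- \frac{83}{36655656} \approx -2.2643 \cdot 10^{-6}$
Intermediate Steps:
$W = - \frac{1}{4}$ ($W = \frac{1}{-4} = - \frac{1}{4} \approx -0.25$)
$D{\left(b \right)} = 7 - \frac{1}{21 + b}$ ($D{\left(b \right)} = 7 - \frac{1}{b + 21} = 7 - \frac{1}{21 + b}$)
$\frac{1}{\left(-70718 + 7190\right) D{\left(W \right)}} = \frac{1}{\left(-70718 + 7190\right) \frac{146 + 7 \left(- \frac{1}{4}\right)}{21 - \frac{1}{4}}} = \frac{1}{\left(-63528\right) \frac{146 - \frac{7}{4}}{\frac{83}{4}}} = - \frac{1}{63528 \cdot \frac{4}{83} \cdot \frac{577}{4}} = - \frac{1}{63528 \cdot \frac{577}{83}} = \left(- \frac{1}{63528}\right) \frac{83}{577} = - \frac{83}{36655656}$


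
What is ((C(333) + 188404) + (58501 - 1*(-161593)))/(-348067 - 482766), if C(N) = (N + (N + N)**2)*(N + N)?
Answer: -296038572/830833 ≈ -356.32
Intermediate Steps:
C(N) = 2*N*(N + 4*N**2) (C(N) = (N + (2*N)**2)*(2*N) = (N + 4*N**2)*(2*N) = 2*N*(N + 4*N**2))
((C(333) + 188404) + (58501 - 1*(-161593)))/(-348067 - 482766) = ((333**2*(2 + 8*333) + 188404) + (58501 - 1*(-161593)))/(-348067 - 482766) = ((110889*(2 + 2664) + 188404) + (58501 + 161593))/(-830833) = ((110889*2666 + 188404) + 220094)*(-1/830833) = ((295630074 + 188404) + 220094)*(-1/830833) = (295818478 + 220094)*(-1/830833) = 296038572*(-1/830833) = -296038572/830833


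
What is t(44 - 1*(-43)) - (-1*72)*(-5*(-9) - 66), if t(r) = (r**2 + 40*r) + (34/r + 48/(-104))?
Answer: 10786267/1131 ≈ 9536.9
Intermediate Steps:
t(r) = -6/13 + r**2 + 34/r + 40*r (t(r) = (r**2 + 40*r) + (34/r + 48*(-1/104)) = (r**2 + 40*r) + (34/r - 6/13) = (r**2 + 40*r) + (-6/13 + 34/r) = -6/13 + r**2 + 34/r + 40*r)
t(44 - 1*(-43)) - (-1*72)*(-5*(-9) - 66) = (-6/13 + (44 - 1*(-43))**2 + 34/(44 - 1*(-43)) + 40*(44 - 1*(-43))) - (-1*72)*(-5*(-9) - 66) = (-6/13 + (44 + 43)**2 + 34/(44 + 43) + 40*(44 + 43)) - (-72)*(45 - 66) = (-6/13 + 87**2 + 34/87 + 40*87) - (-72)*(-21) = (-6/13 + 7569 + 34*(1/87) + 3480) - 1*1512 = (-6/13 + 7569 + 34/87 + 3480) - 1512 = 12496339/1131 - 1512 = 10786267/1131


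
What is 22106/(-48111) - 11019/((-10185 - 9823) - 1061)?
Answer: 340655/5363231 ≈ 0.063517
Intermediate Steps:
22106/(-48111) - 11019/((-10185 - 9823) - 1061) = 22106*(-1/48111) - 11019/(-20008 - 1061) = -3158/6873 - 11019/(-21069) = -3158/6873 - 11019*(-1/21069) = -3158/6873 + 3673/7023 = 340655/5363231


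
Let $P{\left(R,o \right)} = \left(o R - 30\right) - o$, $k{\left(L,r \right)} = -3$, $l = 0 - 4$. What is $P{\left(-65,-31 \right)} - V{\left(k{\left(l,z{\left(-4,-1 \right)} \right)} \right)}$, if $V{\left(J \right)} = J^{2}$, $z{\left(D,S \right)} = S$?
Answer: $2007$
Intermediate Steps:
$l = -4$ ($l = 0 - 4 = -4$)
$P{\left(R,o \right)} = -30 - o + R o$ ($P{\left(R,o \right)} = \left(R o - 30\right) - o = \left(-30 + R o\right) - o = -30 - o + R o$)
$P{\left(-65,-31 \right)} - V{\left(k{\left(l,z{\left(-4,-1 \right)} \right)} \right)} = \left(-30 - -31 - -2015\right) - \left(-3\right)^{2} = \left(-30 + 31 + 2015\right) - 9 = 2016 - 9 = 2007$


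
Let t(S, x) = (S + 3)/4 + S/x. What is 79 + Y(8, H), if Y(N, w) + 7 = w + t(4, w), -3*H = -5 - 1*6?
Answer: 10363/132 ≈ 78.508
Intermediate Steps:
t(S, x) = 3/4 + S/4 + S/x (t(S, x) = (3 + S)*(1/4) + S/x = (3/4 + S/4) + S/x = 3/4 + S/4 + S/x)
H = 11/3 (H = -(-5 - 1*6)/3 = -(-5 - 6)/3 = -1/3*(-11) = 11/3 ≈ 3.6667)
Y(N, w) = -7 + w + (4 + 7*w/4)/w (Y(N, w) = -7 + (w + (4 + w*(3 + 4)/4)/w) = -7 + (w + (4 + (1/4)*w*7)/w) = -7 + (w + (4 + 7*w/4)/w) = -7 + w + (4 + 7*w/4)/w)
79 + Y(8, H) = 79 + (-21/4 + 11/3 + 4/(11/3)) = 79 + (-21/4 + 11/3 + 4*(3/11)) = 79 + (-21/4 + 11/3 + 12/11) = 79 - 65/132 = 10363/132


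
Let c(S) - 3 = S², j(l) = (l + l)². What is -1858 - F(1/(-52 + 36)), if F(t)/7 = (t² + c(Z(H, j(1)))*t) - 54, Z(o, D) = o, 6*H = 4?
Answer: -3406511/2304 ≈ -1478.5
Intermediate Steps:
H = ⅔ (H = (⅙)*4 = ⅔ ≈ 0.66667)
j(l) = 4*l² (j(l) = (2*l)² = 4*l²)
c(S) = 3 + S²
F(t) = -378 + 7*t² + 217*t/9 (F(t) = 7*((t² + (3 + (⅔)²)*t) - 54) = 7*((t² + (3 + 4/9)*t) - 54) = 7*((t² + 31*t/9) - 54) = 7*(-54 + t² + 31*t/9) = -378 + 7*t² + 217*t/9)
-1858 - F(1/(-52 + 36)) = -1858 - (-378 + 7*(1/(-52 + 36))² + 217/(9*(-52 + 36))) = -1858 - (-378 + 7*(1/(-16))² + (217/9)/(-16)) = -1858 - (-378 + 7*(-1/16)² + (217/9)*(-1/16)) = -1858 - (-378 + 7*(1/256) - 217/144) = -1858 - (-378 + 7/256 - 217/144) = -1858 - 1*(-874321/2304) = -1858 + 874321/2304 = -3406511/2304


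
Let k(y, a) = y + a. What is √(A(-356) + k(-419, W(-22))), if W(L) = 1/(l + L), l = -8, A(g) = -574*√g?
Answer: √(-377130 - 1033200*I*√89)/30 ≈ 72.178 - 75.025*I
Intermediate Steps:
W(L) = 1/(-8 + L)
k(y, a) = a + y
√(A(-356) + k(-419, W(-22))) = √(-1148*I*√89 + (1/(-8 - 22) - 419)) = √(-1148*I*√89 + (1/(-30) - 419)) = √(-1148*I*√89 + (-1/30 - 419)) = √(-1148*I*√89 - 12571/30) = √(-12571/30 - 1148*I*√89)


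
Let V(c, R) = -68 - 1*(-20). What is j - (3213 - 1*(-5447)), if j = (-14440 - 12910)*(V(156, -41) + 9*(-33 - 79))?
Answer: 28872940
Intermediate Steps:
V(c, R) = -48 (V(c, R) = -68 + 20 = -48)
j = 28881600 (j = (-14440 - 12910)*(-48 + 9*(-33 - 79)) = -27350*(-48 + 9*(-112)) = -27350*(-48 - 1008) = -27350*(-1056) = 28881600)
j - (3213 - 1*(-5447)) = 28881600 - (3213 - 1*(-5447)) = 28881600 - (3213 + 5447) = 28881600 - 1*8660 = 28881600 - 8660 = 28872940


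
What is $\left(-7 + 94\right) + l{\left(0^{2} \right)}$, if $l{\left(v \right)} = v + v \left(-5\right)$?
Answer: $87$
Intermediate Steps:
$l{\left(v \right)} = - 4 v$ ($l{\left(v \right)} = v - 5 v = - 4 v$)
$\left(-7 + 94\right) + l{\left(0^{2} \right)} = \left(-7 + 94\right) - 4 \cdot 0^{2} = 87 - 0 = 87 + 0 = 87$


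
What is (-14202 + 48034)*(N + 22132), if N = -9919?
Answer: 413190216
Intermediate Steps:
(-14202 + 48034)*(N + 22132) = (-14202 + 48034)*(-9919 + 22132) = 33832*12213 = 413190216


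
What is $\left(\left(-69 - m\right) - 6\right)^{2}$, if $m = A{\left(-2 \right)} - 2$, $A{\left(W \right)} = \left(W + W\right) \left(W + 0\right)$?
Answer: $6561$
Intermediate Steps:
$A{\left(W \right)} = 2 W^{2}$ ($A{\left(W \right)} = 2 W W = 2 W^{2}$)
$m = 6$ ($m = 2 \left(-2\right)^{2} - 2 = 2 \cdot 4 - 2 = 8 - 2 = 6$)
$\left(\left(-69 - m\right) - 6\right)^{2} = \left(\left(-69 - 6\right) - 6\right)^{2} = \left(-75 - 6\right)^{2} = \left(-81\right)^{2} = 6561$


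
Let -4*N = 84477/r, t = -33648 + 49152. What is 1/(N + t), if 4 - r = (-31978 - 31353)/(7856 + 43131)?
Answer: 356372/4089448555 ≈ 8.7144e-5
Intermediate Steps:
r = 267279/50987 (r = 4 - (-31978 - 31353)/(7856 + 43131) = 4 - (-63331)/50987 = 4 - 1*(-63331/50987) = 4 + 63331/50987 = 267279/50987 ≈ 5.2421)
t = 15504
N = -1435742933/356372 (N = -84477/(4*267279/50987) = -84477*50987/(4*267279) = -¼*1435742933/89093 = -1435742933/356372 ≈ -4028.8)
1/(N + t) = 1/(-1435742933/356372 + 15504) = 1/(4089448555/356372) = 356372/4089448555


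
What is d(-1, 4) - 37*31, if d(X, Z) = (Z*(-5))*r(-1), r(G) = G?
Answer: -1127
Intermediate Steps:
d(X, Z) = 5*Z (d(X, Z) = (Z*(-5))*(-1) = -5*Z*(-1) = 5*Z)
d(-1, 4) - 37*31 = 5*4 - 37*31 = 20 - 1147 = -1127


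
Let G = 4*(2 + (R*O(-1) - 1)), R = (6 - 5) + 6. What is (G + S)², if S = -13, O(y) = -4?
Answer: 14641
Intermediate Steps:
R = 7 (R = 1 + 6 = 7)
G = -108 (G = 4*(2 + (7*(-4) - 1)) = 4*(2 + (-28 - 1)) = 4*(2 - 29) = 4*(-27) = -108)
(G + S)² = (-108 - 13)² = (-121)² = 14641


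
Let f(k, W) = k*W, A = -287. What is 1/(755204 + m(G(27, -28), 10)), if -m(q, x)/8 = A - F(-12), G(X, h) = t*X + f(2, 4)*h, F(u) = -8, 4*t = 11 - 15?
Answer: 1/757436 ≈ 1.3202e-6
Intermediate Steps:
t = -1 (t = (11 - 15)/4 = (1/4)*(-4) = -1)
f(k, W) = W*k
G(X, h) = -X + 8*h (G(X, h) = -X + (4*2)*h = -X + 8*h)
m(q, x) = 2232 (m(q, x) = -8*(-287 - 1*(-8)) = -8*(-287 + 8) = -8*(-279) = 2232)
1/(755204 + m(G(27, -28), 10)) = 1/(755204 + 2232) = 1/757436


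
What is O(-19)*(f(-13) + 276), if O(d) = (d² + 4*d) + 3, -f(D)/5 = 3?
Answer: 75168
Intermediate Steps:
f(D) = -15 (f(D) = -5*3 = -15)
O(d) = 3 + d² + 4*d
O(-19)*(f(-13) + 276) = (3 + (-19)² + 4*(-19))*(-15 + 276) = (3 + 361 - 76)*261 = 288*261 = 75168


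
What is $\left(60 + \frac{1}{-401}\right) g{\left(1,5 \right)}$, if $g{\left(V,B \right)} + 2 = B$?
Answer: $\frac{72177}{401} \approx 179.99$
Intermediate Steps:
$g{\left(V,B \right)} = -2 + B$
$\left(60 + \frac{1}{-401}\right) g{\left(1,5 \right)} = \left(60 + \frac{1}{-401}\right) \left(-2 + 5\right) = \left(60 - \frac{1}{401}\right) 3 = \frac{24059}{401} \cdot 3 = \frac{72177}{401}$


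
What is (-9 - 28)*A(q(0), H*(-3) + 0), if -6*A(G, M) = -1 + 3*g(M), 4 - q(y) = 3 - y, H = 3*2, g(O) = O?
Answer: -2035/6 ≈ -339.17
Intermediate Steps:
H = 6
q(y) = 1 + y (q(y) = 4 - (3 - y) = 4 + (-3 + y) = 1 + y)
A(G, M) = ⅙ - M/2 (A(G, M) = -(-1 + 3*M)/6 = ⅙ - M/2)
(-9 - 28)*A(q(0), H*(-3) + 0) = (-9 - 28)*(⅙ - (6*(-3) + 0)/2) = -37*(⅙ - (-18 + 0)/2) = -37*(⅙ - ½*(-18)) = -37*(⅙ + 9) = -37*55/6 = -2035/6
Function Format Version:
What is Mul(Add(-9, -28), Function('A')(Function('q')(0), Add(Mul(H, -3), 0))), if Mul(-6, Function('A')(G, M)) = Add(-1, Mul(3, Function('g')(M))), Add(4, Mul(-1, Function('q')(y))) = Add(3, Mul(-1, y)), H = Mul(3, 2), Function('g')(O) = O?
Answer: Rational(-2035, 6) ≈ -339.17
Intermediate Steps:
H = 6
Function('q')(y) = Add(1, y) (Function('q')(y) = Add(4, Mul(-1, Add(3, Mul(-1, y)))) = Add(4, Add(-3, y)) = Add(1, y))
Function('A')(G, M) = Add(Rational(1, 6), Mul(Rational(-1, 2), M)) (Function('A')(G, M) = Mul(Rational(-1, 6), Add(-1, Mul(3, M))) = Add(Rational(1, 6), Mul(Rational(-1, 2), M)))
Mul(Add(-9, -28), Function('A')(Function('q')(0), Add(Mul(H, -3), 0))) = Mul(Add(-9, -28), Add(Rational(1, 6), Mul(Rational(-1, 2), Add(Mul(6, -3), 0)))) = Mul(-37, Add(Rational(1, 6), Mul(Rational(-1, 2), Add(-18, 0)))) = Mul(-37, Add(Rational(1, 6), Mul(Rational(-1, 2), -18))) = Mul(-37, Add(Rational(1, 6), 9)) = Mul(-37, Rational(55, 6)) = Rational(-2035, 6)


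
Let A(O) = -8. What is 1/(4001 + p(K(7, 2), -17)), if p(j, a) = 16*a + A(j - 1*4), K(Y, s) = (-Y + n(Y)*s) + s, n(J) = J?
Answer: 1/3721 ≈ 0.00026874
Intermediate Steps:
K(Y, s) = s - Y + Y*s (K(Y, s) = (-Y + Y*s) + s = s - Y + Y*s)
p(j, a) = -8 + 16*a (p(j, a) = 16*a - 8 = -8 + 16*a)
1/(4001 + p(K(7, 2), -17)) = 1/(4001 + (-8 + 16*(-17))) = 1/(4001 + (-8 - 272)) = 1/(4001 - 280) = 1/3721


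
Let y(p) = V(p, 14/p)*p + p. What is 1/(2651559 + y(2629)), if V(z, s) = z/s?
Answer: 14/18207862821 ≈ 7.6890e-10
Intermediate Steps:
y(p) = p + p³/14 (y(p) = (p/((14/p)))*p + p = (p*(p/14))*p + p = (p²/14)*p + p = p³/14 + p = p + p³/14)
1/(2651559 + y(2629)) = 1/(2651559 + (2629 + (1/14)*2629³)) = 1/(2651559 + (2629 + (1/14)*18170704189)) = 1/(2651559 + (2629 + 18170704189/14)) = 1/(2651559 + 18170740995/14) = 1/(18207862821/14) = 14/18207862821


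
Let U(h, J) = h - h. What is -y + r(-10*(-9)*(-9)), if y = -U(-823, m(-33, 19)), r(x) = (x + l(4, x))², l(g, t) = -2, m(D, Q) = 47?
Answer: 659344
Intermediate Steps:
U(h, J) = 0
r(x) = (-2 + x)² (r(x) = (x - 2)² = (-2 + x)²)
y = 0 (y = -1*0 = 0)
-y + r(-10*(-9)*(-9)) = -1*0 + (-2 - 10*(-9)*(-9))² = 0 + (-2 + 90*(-9))² = 0 + (-2 - 810)² = 0 + (-812)² = 0 + 659344 = 659344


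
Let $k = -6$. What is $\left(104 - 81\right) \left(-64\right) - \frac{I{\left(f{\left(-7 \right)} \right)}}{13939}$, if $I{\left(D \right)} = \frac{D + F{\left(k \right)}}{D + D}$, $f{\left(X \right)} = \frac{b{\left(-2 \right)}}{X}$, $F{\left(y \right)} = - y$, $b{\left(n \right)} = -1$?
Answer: $- \frac{41036459}{27878} \approx -1472.0$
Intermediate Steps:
$f{\left(X \right)} = - \frac{1}{X}$
$I{\left(D \right)} = \frac{6 + D}{2 D}$ ($I{\left(D \right)} = \frac{D - -6}{D + D} = \frac{D + 6}{2 D} = \left(6 + D\right) \frac{1}{2 D} = \frac{6 + D}{2 D}$)
$\left(104 - 81\right) \left(-64\right) - \frac{I{\left(f{\left(-7 \right)} \right)}}{13939} = \left(104 - 81\right) \left(-64\right) - \frac{\frac{1}{2} \frac{1}{\left(-1\right) \frac{1}{-7}} \left(6 - \frac{1}{-7}\right)}{13939} = 23 \left(-64\right) - \frac{6 - - \frac{1}{7}}{2 \left(\left(-1\right) \left(- \frac{1}{7}\right)\right)} \frac{1}{13939} = -1472 - \frac{\frac{1}{\frac{1}{7}} \left(6 + \frac{1}{7}\right)}{2} \cdot \frac{1}{13939} = -1472 - \frac{1}{2} \cdot 7 \cdot \frac{43}{7} \cdot \frac{1}{13939} = -1472 - \frac{43}{2} \cdot \frac{1}{13939} = -1472 - \frac{43}{27878} = - \frac{41036459}{27878}$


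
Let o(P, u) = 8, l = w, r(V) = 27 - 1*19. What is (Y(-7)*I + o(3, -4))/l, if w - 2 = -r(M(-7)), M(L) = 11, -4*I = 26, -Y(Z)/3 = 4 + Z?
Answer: 101/12 ≈ 8.4167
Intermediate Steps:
Y(Z) = -12 - 3*Z (Y(Z) = -3*(4 + Z) = -12 - 3*Z)
I = -13/2 (I = -1/4*26 = -13/2 ≈ -6.5000)
r(V) = 8 (r(V) = 27 - 19 = 8)
w = -6 (w = 2 - 1*8 = 2 - 8 = -6)
l = -6
(Y(-7)*I + o(3, -4))/l = ((-12 - 3*(-7))*(-13/2) + 8)/(-6) = ((-12 + 21)*(-13/2) + 8)*(-1/6) = (9*(-13/2) + 8)*(-1/6) = (-117/2 + 8)*(-1/6) = -101/2*(-1/6) = 101/12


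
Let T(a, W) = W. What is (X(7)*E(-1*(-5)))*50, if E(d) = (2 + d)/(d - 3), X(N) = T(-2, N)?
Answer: 1225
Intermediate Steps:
X(N) = N
E(d) = (2 + d)/(-3 + d)
(X(7)*E(-1*(-5)))*50 = (7*((2 - 1*(-5))/(-3 - 1*(-5))))*50 = (7*((2 + 5)/(-3 + 5)))*50 = (7*(7/2))*50 = (49/2)*50 = 1225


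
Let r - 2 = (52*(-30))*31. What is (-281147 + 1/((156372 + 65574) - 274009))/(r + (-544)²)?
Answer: -2439559377/2148275569 ≈ -1.1356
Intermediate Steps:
r = -48358 (r = 2 + (52*(-30))*31 = 2 - 1560*31 = 2 - 48360 = -48358)
(-281147 + 1/((156372 + 65574) - 274009))/(r + (-544)²) = (-281147 + 1/((156372 + 65574) - 274009))/(-48358 + (-544)²) = (-281147 + 1/(221946 - 274009))/(-48358 + 295936) = (-281147 + 1/(-52063))/247578 = (-281147 - 1/52063)*(1/247578) = -14637356262/52063*1/247578 = -2439559377/2148275569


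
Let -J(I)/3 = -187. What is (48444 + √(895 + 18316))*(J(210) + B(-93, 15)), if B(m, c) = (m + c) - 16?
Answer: 22623348 + 467*√19211 ≈ 2.2688e+7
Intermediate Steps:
B(m, c) = -16 + c + m (B(m, c) = (c + m) - 16 = -16 + c + m)
J(I) = 561 (J(I) = -3*(-187) = 561)
(48444 + √(895 + 18316))*(J(210) + B(-93, 15)) = (48444 + √(895 + 18316))*(561 + (-16 + 15 - 93)) = (48444 + √19211)*(561 - 94) = (48444 + √19211)*467 = 22623348 + 467*√19211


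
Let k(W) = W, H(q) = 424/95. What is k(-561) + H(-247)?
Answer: -52871/95 ≈ -556.54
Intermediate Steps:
H(q) = 424/95 (H(q) = 424*(1/95) = 424/95)
k(-561) + H(-247) = -561 + 424/95 = -52871/95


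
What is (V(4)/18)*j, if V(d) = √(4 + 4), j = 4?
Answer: 4*√2/9 ≈ 0.62854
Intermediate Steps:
V(d) = 2*√2 (V(d) = √8 = 2*√2)
(V(4)/18)*j = ((2*√2)/18)*4 = (√2/9)*4 = 4*√2/9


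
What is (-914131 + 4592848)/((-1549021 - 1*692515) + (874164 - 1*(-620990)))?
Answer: -175177/35542 ≈ -4.9287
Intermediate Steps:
(-914131 + 4592848)/((-1549021 - 1*692515) + (874164 - 1*(-620990))) = 3678717/((-1549021 - 692515) + (874164 + 620990)) = 3678717/(-2241536 + 1495154) = 3678717/(-746382) = 3678717*(-1/746382) = -175177/35542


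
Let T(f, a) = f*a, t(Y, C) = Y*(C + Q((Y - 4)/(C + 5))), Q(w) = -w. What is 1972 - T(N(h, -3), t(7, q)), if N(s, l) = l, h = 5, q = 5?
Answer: 20707/10 ≈ 2070.7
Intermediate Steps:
t(Y, C) = Y*(C - (-4 + Y)/(5 + C)) (t(Y, C) = Y*(C - (Y - 4)/(C + 5)) = Y*(C - (-4 + Y)/(5 + C)))
T(f, a) = a*f
1972 - T(N(h, -3), t(7, q)) = 1972 - 7*(4 - 1*7 + 5*(5 + 5))/(5 + 5)*(-3) = 1972 - 7*(4 - 7 + 5*10)/10*(-3) = 1972 - 7*(⅒)*(4 - 7 + 50)*(-3) = 1972 - 7*(⅒)*47*(-3) = 1972 - 329*(-3)/10 = 1972 - 1*(-987/10) = 1972 + 987/10 = 20707/10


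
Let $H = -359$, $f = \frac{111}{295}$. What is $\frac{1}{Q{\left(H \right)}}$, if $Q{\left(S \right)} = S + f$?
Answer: $- \frac{295}{105794} \approx -0.0027884$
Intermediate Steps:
$f = \frac{111}{295}$ ($f = 111 \cdot \frac{1}{295} = \frac{111}{295} \approx 0.37627$)
$Q{\left(S \right)} = \frac{111}{295} + S$ ($Q{\left(S \right)} = S + \frac{111}{295} = \frac{111}{295} + S$)
$\frac{1}{Q{\left(H \right)}} = \frac{1}{\frac{111}{295} - 359} = \frac{1}{- \frac{105794}{295}} = - \frac{295}{105794}$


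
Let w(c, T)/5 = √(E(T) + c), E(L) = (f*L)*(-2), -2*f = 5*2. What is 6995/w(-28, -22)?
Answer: -1399*I*√62/124 ≈ -88.837*I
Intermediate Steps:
f = -5 (f = -5*2/2 = -½*10 = -5)
E(L) = 10*L (E(L) = -5*L*(-2) = 10*L)
w(c, T) = 5*√(c + 10*T) (w(c, T) = 5*√(10*T + c) = 5*√(c + 10*T))
6995/w(-28, -22) = 6995/((5*√(-28 + 10*(-22)))) = 6995/((5*√(-28 - 220))) = 6995/((5*√(-248))) = 6995/((5*(2*I*√62))) = 6995/((10*I*√62)) = 6995*(-I*√62/620) = -1399*I*√62/124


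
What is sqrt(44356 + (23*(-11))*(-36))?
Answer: 2*sqrt(13366) ≈ 231.22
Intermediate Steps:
sqrt(44356 + (23*(-11))*(-36)) = sqrt(44356 - 253*(-36)) = sqrt(44356 + 9108) = sqrt(53464) = 2*sqrt(13366)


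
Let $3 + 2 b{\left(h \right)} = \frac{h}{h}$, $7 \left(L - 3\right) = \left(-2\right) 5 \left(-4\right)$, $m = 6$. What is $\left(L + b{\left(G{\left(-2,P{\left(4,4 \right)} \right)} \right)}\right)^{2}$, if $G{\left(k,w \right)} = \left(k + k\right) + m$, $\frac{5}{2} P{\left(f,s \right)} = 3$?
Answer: $\frac{2916}{49} \approx 59.51$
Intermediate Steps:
$P{\left(f,s \right)} = \frac{6}{5}$ ($P{\left(f,s \right)} = \frac{2}{5} \cdot 3 = \frac{6}{5}$)
$G{\left(k,w \right)} = 6 + 2 k$ ($G{\left(k,w \right)} = \left(k + k\right) + 6 = 2 k + 6 = 6 + 2 k$)
$L = \frac{61}{7}$ ($L = 3 + \frac{\left(-2\right) 5 \left(-4\right)}{7} = 3 + \frac{\left(-10\right) \left(-4\right)}{7} = 3 + \frac{1}{7} \cdot 40 = 3 + \frac{40}{7} = \frac{61}{7} \approx 8.7143$)
$b{\left(h \right)} = -1$ ($b{\left(h \right)} = - \frac{3}{2} + \frac{h \frac{1}{h}}{2} = - \frac{3}{2} + \frac{1}{2} \cdot 1 = - \frac{3}{2} + \frac{1}{2} = -1$)
$\left(L + b{\left(G{\left(-2,P{\left(4,4 \right)} \right)} \right)}\right)^{2} = \left(\frac{61}{7} - 1\right)^{2} = \left(\frac{54}{7}\right)^{2} = \frac{2916}{49}$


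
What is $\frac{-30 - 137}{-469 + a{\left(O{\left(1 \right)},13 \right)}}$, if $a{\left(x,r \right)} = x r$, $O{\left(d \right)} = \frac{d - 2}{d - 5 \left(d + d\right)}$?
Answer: $\frac{1503}{4208} \approx 0.35718$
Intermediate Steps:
$O{\left(d \right)} = - \frac{-2 + d}{9 d}$ ($O{\left(d \right)} = \frac{-2 + d}{d - 5 \cdot 2 d} = \frac{-2 + d}{d - 10 d} = \frac{-2 + d}{\left(-9\right) d} = \left(-2 + d\right) \left(- \frac{1}{9 d}\right) = - \frac{-2 + d}{9 d}$)
$a{\left(x,r \right)} = r x$
$\frac{-30 - 137}{-469 + a{\left(O{\left(1 \right)},13 \right)}} = \frac{-30 - 137}{-469 + 13 \frac{2 - 1}{9 \cdot 1}} = - \frac{167}{-469 + 13 \cdot \frac{1}{9} \cdot 1 \left(2 - 1\right)} = - \frac{167}{-469 + 13 \cdot \frac{1}{9} \cdot 1 \cdot 1} = - \frac{167}{-469 + 13 \cdot \frac{1}{9}} = - \frac{167}{-469 + \frac{13}{9}} = - \frac{167}{- \frac{4208}{9}} = \left(-167\right) \left(- \frac{9}{4208}\right) = \frac{1503}{4208}$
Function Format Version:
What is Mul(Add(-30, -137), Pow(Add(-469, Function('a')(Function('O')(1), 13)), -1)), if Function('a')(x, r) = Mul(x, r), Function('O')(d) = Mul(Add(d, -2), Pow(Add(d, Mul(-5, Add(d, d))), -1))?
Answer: Rational(1503, 4208) ≈ 0.35718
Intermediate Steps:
Function('O')(d) = Mul(Rational(-1, 9), Pow(d, -1), Add(-2, d)) (Function('O')(d) = Mul(Add(-2, d), Pow(Add(d, Mul(-5, Mul(2, d))), -1)) = Mul(Add(-2, d), Pow(Add(d, Mul(-10, d)), -1)) = Mul(Add(-2, d), Pow(Mul(-9, d), -1)) = Mul(Add(-2, d), Mul(Rational(-1, 9), Pow(d, -1))) = Mul(Rational(-1, 9), Pow(d, -1), Add(-2, d)))
Function('a')(x, r) = Mul(r, x)
Mul(Add(-30, -137), Pow(Add(-469, Function('a')(Function('O')(1), 13)), -1)) = Mul(Add(-30, -137), Pow(Add(-469, Mul(13, Mul(Rational(1, 9), Pow(1, -1), Add(2, Mul(-1, 1))))), -1)) = Mul(-167, Pow(Add(-469, Mul(13, Mul(Rational(1, 9), 1, Add(2, -1)))), -1)) = Mul(-167, Pow(Add(-469, Mul(13, Mul(Rational(1, 9), 1, 1))), -1)) = Mul(-167, Pow(Add(-469, Mul(13, Rational(1, 9))), -1)) = Mul(-167, Pow(Add(-469, Rational(13, 9)), -1)) = Mul(-167, Pow(Rational(-4208, 9), -1)) = Mul(-167, Rational(-9, 4208)) = Rational(1503, 4208)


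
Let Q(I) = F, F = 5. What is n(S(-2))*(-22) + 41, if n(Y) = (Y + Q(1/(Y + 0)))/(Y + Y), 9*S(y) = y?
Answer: 555/2 ≈ 277.50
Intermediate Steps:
S(y) = y/9
Q(I) = 5
n(Y) = (5 + Y)/(2*Y) (n(Y) = (Y + 5)/(Y + Y) = (5 + Y)/((2*Y)) = (5 + Y)*(1/(2*Y)) = (5 + Y)/(2*Y))
n(S(-2))*(-22) + 41 = ((5 + (1/9)*(-2))/(2*(((1/9)*(-2)))))*(-22) + 41 = ((5 - 2/9)/(2*(-2/9)))*(-22) + 41 = ((1/2)*(-9/2)*(43/9))*(-22) + 41 = -43/4*(-22) + 41 = 473/2 + 41 = 555/2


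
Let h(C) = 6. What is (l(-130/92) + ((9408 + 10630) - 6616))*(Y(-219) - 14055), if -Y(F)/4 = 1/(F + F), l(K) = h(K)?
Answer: -13777320468/73 ≈ -1.8873e+8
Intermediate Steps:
l(K) = 6
Y(F) = -2/F (Y(F) = -4/(F + F) = -4*1/(2*F) = -2/F)
(l(-130/92) + ((9408 + 10630) - 6616))*(Y(-219) - 14055) = (6 + ((9408 + 10630) - 6616))*(-2/(-219) - 14055) = (6 + (20038 - 6616))*(-2*(-1/219) - 14055) = (6 + 13422)*(2/219 - 14055) = 13428*(-3078043/219) = -13777320468/73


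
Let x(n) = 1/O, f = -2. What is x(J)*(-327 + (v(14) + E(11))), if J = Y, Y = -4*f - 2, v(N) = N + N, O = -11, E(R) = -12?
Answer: 311/11 ≈ 28.273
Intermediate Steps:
v(N) = 2*N
Y = 6 (Y = -4*(-2) - 2 = 8 - 2 = 6)
J = 6
x(n) = -1/11 (x(n) = 1/(-11) = -1/11)
x(J)*(-327 + (v(14) + E(11))) = -(-327 + (2*14 - 12))/11 = -(-327 + (28 - 12))/11 = -(-327 + 16)/11 = -1/11*(-311) = 311/11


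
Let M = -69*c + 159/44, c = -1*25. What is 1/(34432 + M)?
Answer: 44/1591067 ≈ 2.7654e-5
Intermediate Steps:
c = -25
M = 76059/44 (M = -69*(-25) + 159/44 = 1725 + 159*(1/44) = 1725 + 159/44 = 76059/44 ≈ 1728.6)
1/(34432 + M) = 1/(34432 + 76059/44) = 1/(1591067/44) = 44/1591067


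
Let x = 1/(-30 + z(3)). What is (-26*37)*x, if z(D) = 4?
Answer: 37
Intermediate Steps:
x = -1/26 (x = 1/(-30 + 4) = 1/(-26) = -1/26 ≈ -0.038462)
(-26*37)*x = -26*37*(-1/26) = -962*(-1/26) = 37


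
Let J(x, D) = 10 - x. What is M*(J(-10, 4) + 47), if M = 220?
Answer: 14740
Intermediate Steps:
M*(J(-10, 4) + 47) = 220*((10 - 1*(-10)) + 47) = 220*((10 + 10) + 47) = 220*(20 + 47) = 220*67 = 14740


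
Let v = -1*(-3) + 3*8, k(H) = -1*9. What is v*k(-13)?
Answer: -243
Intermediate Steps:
k(H) = -9
v = 27 (v = 3 + 24 = 27)
v*k(-13) = 27*(-9) = -243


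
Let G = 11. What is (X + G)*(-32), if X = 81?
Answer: -2944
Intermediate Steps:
(X + G)*(-32) = (81 + 11)*(-32) = 92*(-32) = -2944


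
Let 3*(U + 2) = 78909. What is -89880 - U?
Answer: -116181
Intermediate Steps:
U = 26301 (U = -2 + (⅓)*78909 = -2 + 26303 = 26301)
-89880 - U = -89880 - 1*26301 = -89880 - 26301 = -116181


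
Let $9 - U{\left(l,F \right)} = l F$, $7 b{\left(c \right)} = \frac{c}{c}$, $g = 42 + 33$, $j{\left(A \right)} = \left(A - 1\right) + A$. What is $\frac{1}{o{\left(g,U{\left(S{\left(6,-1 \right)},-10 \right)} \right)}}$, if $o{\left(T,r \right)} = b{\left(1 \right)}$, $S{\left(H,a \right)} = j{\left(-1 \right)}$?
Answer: $7$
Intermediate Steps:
$j{\left(A \right)} = -1 + 2 A$ ($j{\left(A \right)} = \left(-1 + A\right) + A = -1 + 2 A$)
$S{\left(H,a \right)} = -3$ ($S{\left(H,a \right)} = -1 + 2 \left(-1\right) = -1 - 2 = -3$)
$g = 75$
$b{\left(c \right)} = \frac{1}{7}$ ($b{\left(c \right)} = \frac{c \frac{1}{c}}{7} = \frac{1}{7} \cdot 1 = \frac{1}{7}$)
$U{\left(l,F \right)} = 9 - F l$ ($U{\left(l,F \right)} = 9 - l F = 9 - F l$)
$o{\left(T,r \right)} = \frac{1}{7}$
$\frac{1}{o{\left(g,U{\left(S{\left(6,-1 \right)},-10 \right)} \right)}} = \frac{1}{\frac{1}{7}} = 7$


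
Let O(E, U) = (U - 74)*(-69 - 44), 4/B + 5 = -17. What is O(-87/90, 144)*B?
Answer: 15820/11 ≈ 1438.2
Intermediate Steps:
B = -2/11 (B = 4/(-5 - 17) = 4/(-22) = 4*(-1/22) = -2/11 ≈ -0.18182)
O(E, U) = 8362 - 113*U (O(E, U) = (-74 + U)*(-113) = 8362 - 113*U)
O(-87/90, 144)*B = (8362 - 113*144)*(-2/11) = (8362 - 16272)*(-2/11) = -7910*(-2/11) = 15820/11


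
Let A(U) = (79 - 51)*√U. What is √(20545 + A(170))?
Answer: √(20545 + 28*√170) ≈ 144.60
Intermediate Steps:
A(U) = 28*√U
√(20545 + A(170)) = √(20545 + 28*√170)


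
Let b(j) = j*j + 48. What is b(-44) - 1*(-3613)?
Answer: 5597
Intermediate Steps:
b(j) = 48 + j² (b(j) = j² + 48 = 48 + j²)
b(-44) - 1*(-3613) = (48 + (-44)²) - 1*(-3613) = (48 + 1936) + 3613 = 1984 + 3613 = 5597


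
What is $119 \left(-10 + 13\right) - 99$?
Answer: $258$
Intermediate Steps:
$119 \left(-10 + 13\right) - 99 = 119 \cdot 3 - 99 = 357 - 99 = 258$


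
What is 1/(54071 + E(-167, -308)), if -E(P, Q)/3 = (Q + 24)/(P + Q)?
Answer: 475/25682873 ≈ 1.8495e-5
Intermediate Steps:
E(P, Q) = -3*(24 + Q)/(P + Q) (E(P, Q) = -3*(Q + 24)/(P + Q) = -3*(24 + Q)/(P + Q))
1/(54071 + E(-167, -308)) = 1/(54071 + 3*(-24 - 1*(-308))/(-167 - 308)) = 1/(54071 + 3*(-24 + 308)/(-475)) = 1/(54071 + 3*(-1/475)*284) = 1/(54071 - 852/475) = 1/(25682873/475) = 475/25682873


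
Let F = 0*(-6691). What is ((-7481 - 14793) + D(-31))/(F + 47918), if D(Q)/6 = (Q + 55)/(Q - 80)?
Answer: -412093/886483 ≈ -0.46486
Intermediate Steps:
F = 0
D(Q) = 6*(55 + Q)/(-80 + Q) (D(Q) = 6*((Q + 55)/(Q - 80)) = 6*((55 + Q)/(-80 + Q)) = 6*(55 + Q)/(-80 + Q))
((-7481 - 14793) + D(-31))/(F + 47918) = ((-7481 - 14793) + 6*(55 - 31)/(-80 - 31))/(0 + 47918) = (-22274 + 6*24/(-111))/47918 = (-22274 + 6*(-1/111)*24)*(1/47918) = (-22274 - 48/37)*(1/47918) = -824186/37*1/47918 = -412093/886483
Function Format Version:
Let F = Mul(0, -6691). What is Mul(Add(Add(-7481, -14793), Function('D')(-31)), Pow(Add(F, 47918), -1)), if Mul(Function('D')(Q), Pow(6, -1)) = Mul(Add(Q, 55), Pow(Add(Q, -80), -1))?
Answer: Rational(-412093, 886483) ≈ -0.46486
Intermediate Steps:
F = 0
Function('D')(Q) = Mul(6, Pow(Add(-80, Q), -1), Add(55, Q)) (Function('D')(Q) = Mul(6, Mul(Add(Q, 55), Pow(Add(Q, -80), -1))) = Mul(6, Mul(Add(55, Q), Pow(Add(-80, Q), -1))) = Mul(6, Mul(Pow(Add(-80, Q), -1), Add(55, Q))) = Mul(6, Pow(Add(-80, Q), -1), Add(55, Q)))
Mul(Add(Add(-7481, -14793), Function('D')(-31)), Pow(Add(F, 47918), -1)) = Mul(Add(Add(-7481, -14793), Mul(6, Pow(Add(-80, -31), -1), Add(55, -31))), Pow(Add(0, 47918), -1)) = Mul(Add(-22274, Mul(6, Pow(-111, -1), 24)), Pow(47918, -1)) = Mul(Add(-22274, Mul(6, Rational(-1, 111), 24)), Rational(1, 47918)) = Mul(Add(-22274, Rational(-48, 37)), Rational(1, 47918)) = Mul(Rational(-824186, 37), Rational(1, 47918)) = Rational(-412093, 886483)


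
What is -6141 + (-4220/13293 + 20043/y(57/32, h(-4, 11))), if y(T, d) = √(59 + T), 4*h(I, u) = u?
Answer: -386903/63 + 80172*√3890/1945 ≈ -3570.5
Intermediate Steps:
h(I, u) = u/4
-6141 + (-4220/13293 + 20043/y(57/32, h(-4, 11))) = -6141 + (-4220/13293 + 20043/(√(59 + 57/32))) = -6141 + (-4220*1/13293 + 20043/(√(59 + 57*(1/32)))) = -6141 + (-20/63 + 20043/(√(59 + 57/32))) = -6141 + (-20/63 + 20043/(√(1945/32))) = -6141 + (-20/63 + 20043/((√3890/8))) = -6141 + (-20/63 + 20043*(4*√3890/1945)) = -6141 + (-20/63 + 80172*√3890/1945) = -386903/63 + 80172*√3890/1945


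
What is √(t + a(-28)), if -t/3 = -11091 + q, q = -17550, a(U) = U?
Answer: √85895 ≈ 293.08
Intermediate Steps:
t = 85923 (t = -3*(-11091 - 17550) = -3*(-28641) = 85923)
√(t + a(-28)) = √(85923 - 28) = √85895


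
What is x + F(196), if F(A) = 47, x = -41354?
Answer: -41307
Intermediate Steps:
x + F(196) = -41354 + 47 = -41307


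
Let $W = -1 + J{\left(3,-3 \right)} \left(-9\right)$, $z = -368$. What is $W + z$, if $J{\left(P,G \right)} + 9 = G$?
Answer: $-261$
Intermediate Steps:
$J{\left(P,G \right)} = -9 + G$
$W = 107$ ($W = -1 + \left(-9 - 3\right) \left(-9\right) = -1 - -108 = -1 + 108 = 107$)
$W + z = 107 - 368 = -261$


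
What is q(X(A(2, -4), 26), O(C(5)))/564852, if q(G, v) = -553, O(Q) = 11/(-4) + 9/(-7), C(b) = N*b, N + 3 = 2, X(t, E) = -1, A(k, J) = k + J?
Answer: -553/564852 ≈ -0.00097902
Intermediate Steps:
A(k, J) = J + k
N = -1 (N = -3 + 2 = -1)
C(b) = -b
O(Q) = -113/28 (O(Q) = 11*(-1/4) + 9*(-1/7) = -11/4 - 9/7 = -113/28)
q(X(A(2, -4), 26), O(C(5)))/564852 = -553/564852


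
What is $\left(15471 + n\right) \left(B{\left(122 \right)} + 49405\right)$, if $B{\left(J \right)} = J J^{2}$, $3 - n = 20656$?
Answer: $-9665741046$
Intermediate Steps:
$n = -20653$ ($n = 3 - 20656 = -20653$)
$B{\left(J \right)} = J^{3}$
$\left(15471 + n\right) \left(B{\left(122 \right)} + 49405\right) = \left(15471 - 20653\right) \left(122^{3} + 49405\right) = - 5182 \left(1815848 + 49405\right) = \left(-5182\right) 1865253 = -9665741046$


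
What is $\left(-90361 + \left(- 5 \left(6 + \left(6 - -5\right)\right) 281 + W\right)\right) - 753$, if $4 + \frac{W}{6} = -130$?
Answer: $-115803$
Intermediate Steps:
$W = -804$ ($W = -24 + 6 \left(-130\right) = -24 - 780 = -804$)
$\left(-90361 + \left(- 5 \left(6 + \left(6 - -5\right)\right) 281 + W\right)\right) - 753 = \left(-90361 + \left(- 5 \left(6 + \left(6 - -5\right)\right) 281 - 804\right)\right) - 753 = \left(-90361 + \left(- 5 \left(6 + \left(6 + 5\right)\right) 281 - 804\right)\right) - 753 = \left(-90361 + \left(- 5 \left(6 + 11\right) 281 - 804\right)\right) - 753 = \left(-90361 + \left(\left(-5\right) 17 \cdot 281 - 804\right)\right) - 753 = \left(-90361 - 24689\right) - 753 = -115050 - 753 = -115803$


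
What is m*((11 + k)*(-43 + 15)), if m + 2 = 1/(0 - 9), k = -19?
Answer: -4256/9 ≈ -472.89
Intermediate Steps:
m = -19/9 (m = -2 + 1/(0 - 9) = -2 + 1/(-9) = -2 - ⅑ = -19/9 ≈ -2.1111)
m*((11 + k)*(-43 + 15)) = -19*(11 - 19)*(-43 + 15)/9 = -(-152)*(-28)/9 = -19/9*224 = -4256/9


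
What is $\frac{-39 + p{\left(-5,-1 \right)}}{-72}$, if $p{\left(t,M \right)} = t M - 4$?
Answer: $\frac{19}{36} \approx 0.52778$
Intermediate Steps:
$p{\left(t,M \right)} = -4 + M t$ ($p{\left(t,M \right)} = M t - 4 = -4 + M t$)
$\frac{-39 + p{\left(-5,-1 \right)}}{-72} = \frac{-39 - -1}{-72} = \left(-39 + \left(-4 + 5\right)\right) \left(- \frac{1}{72}\right) = \left(-39 + 1\right) \left(- \frac{1}{72}\right) = \left(-38\right) \left(- \frac{1}{72}\right) = \frac{19}{36}$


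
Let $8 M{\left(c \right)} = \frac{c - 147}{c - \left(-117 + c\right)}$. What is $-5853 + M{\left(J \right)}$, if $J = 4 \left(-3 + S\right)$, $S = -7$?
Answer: $- \frac{5478595}{936} \approx -5853.2$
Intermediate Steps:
$J = -40$ ($J = 4 \left(-3 - 7\right) = 4 \left(-10\right) = -40$)
$M{\left(c \right)} = - \frac{49}{312} + \frac{c}{936}$ ($M{\left(c \right)} = \frac{\left(c - 147\right) \frac{1}{c - \left(-117 + c\right)}}{8} = \frac{\left(-147 + c\right) \frac{1}{117}}{8} = \frac{- \frac{49}{39} + \frac{c}{117}}{8} = - \frac{49}{312} + \frac{c}{936}$)
$-5853 + M{\left(J \right)} = -5853 + \left(- \frac{49}{312} + \frac{1}{936} \left(-40\right)\right) = -5853 - \frac{187}{936} = - \frac{5478595}{936}$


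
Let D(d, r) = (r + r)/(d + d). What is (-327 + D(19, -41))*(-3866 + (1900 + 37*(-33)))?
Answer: 19931498/19 ≈ 1.0490e+6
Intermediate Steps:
D(d, r) = r/d (D(d, r) = (2*r)/((2*d)) = (2*r)*(1/(2*d)) = r/d)
(-327 + D(19, -41))*(-3866 + (1900 + 37*(-33))) = (-327 - 41/19)*(-3866 + (1900 + 37*(-33))) = (-327 - 41*1/19)*(-3866 + (1900 - 1221)) = (-327 - 41/19)*(-3866 + 679) = -6254/19*(-3187) = 19931498/19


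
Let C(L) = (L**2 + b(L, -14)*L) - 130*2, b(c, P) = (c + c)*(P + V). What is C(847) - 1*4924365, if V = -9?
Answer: -37208030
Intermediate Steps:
b(c, P) = 2*c*(-9 + P) (b(c, P) = (c + c)*(P - 9) = (2*c)*(-9 + P) = 2*c*(-9 + P))
C(L) = -260 - 45*L**2 (C(L) = (L**2 + (2*L*(-9 - 14))*L) - 130*2 = (L**2 + (2*L*(-23))*L) - 260 = (L**2 + (-46*L)*L) - 260 = (L**2 - 46*L**2) - 260 = -45*L**2 - 260 = -260 - 45*L**2)
C(847) - 1*4924365 = (-260 - 45*847**2) - 1*4924365 = (-260 - 45*717409) - 4924365 = (-260 - 32283405) - 4924365 = -32283665 - 4924365 = -37208030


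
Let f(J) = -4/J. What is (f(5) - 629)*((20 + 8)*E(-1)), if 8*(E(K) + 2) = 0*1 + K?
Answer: 374731/10 ≈ 37473.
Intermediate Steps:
E(K) = -2 + K/8 (E(K) = -2 + (0*1 + K)/8 = -2 + (0 + K)/8 = -2 + K/8)
(f(5) - 629)*((20 + 8)*E(-1)) = (-4/5 - 629)*((20 + 8)*(-2 + (⅛)*(-1))) = (-4*⅕ - 629)*(28*(-2 - ⅛)) = (-⅘ - 629)*(28*(-17/8)) = -3149/5*(-119/2) = 374731/10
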